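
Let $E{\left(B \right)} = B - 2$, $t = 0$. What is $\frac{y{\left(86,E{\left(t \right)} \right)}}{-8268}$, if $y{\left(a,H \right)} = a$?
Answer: $- \frac{43}{4134} \approx -0.010402$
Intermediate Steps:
$E{\left(B \right)} = -2 + B$
$\frac{y{\left(86,E{\left(t \right)} \right)}}{-8268} = \frac{86}{-8268} = 86 \left(- \frac{1}{8268}\right) = - \frac{43}{4134}$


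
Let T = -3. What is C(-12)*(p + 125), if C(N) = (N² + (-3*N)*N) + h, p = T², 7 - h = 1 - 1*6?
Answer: -36984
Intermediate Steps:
h = 12 (h = 7 - (1 - 1*6) = 7 - (1 - 6) = 7 - 1*(-5) = 7 + 5 = 12)
p = 9 (p = (-3)² = 9)
C(N) = 12 - 2*N² (C(N) = (N² + (-3*N)*N) + 12 = (N² - 3*N²) + 12 = -2*N² + 12 = 12 - 2*N²)
C(-12)*(p + 125) = (12 - 2*(-12)²)*(9 + 125) = (12 - 2*144)*134 = (12 - 288)*134 = -276*134 = -36984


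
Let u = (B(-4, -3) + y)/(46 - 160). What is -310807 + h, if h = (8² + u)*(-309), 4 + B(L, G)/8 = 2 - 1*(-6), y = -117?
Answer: -12570909/38 ≈ -3.3081e+5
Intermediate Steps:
B(L, G) = 32 (B(L, G) = -32 + 8*(2 - 1*(-6)) = -32 + 8*(2 + 6) = -32 + 8*8 = -32 + 64 = 32)
u = 85/114 (u = (32 - 117)/(46 - 160) = -85/(-114) = -85*(-1/114) = 85/114 ≈ 0.74561)
h = -760243/38 (h = (8² + 85/114)*(-309) = (64 + 85/114)*(-309) = (7381/114)*(-309) = -760243/38 ≈ -20006.)
-310807 + h = -310807 - 760243/38 = -12570909/38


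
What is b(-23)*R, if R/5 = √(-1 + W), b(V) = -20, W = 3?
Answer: -100*√2 ≈ -141.42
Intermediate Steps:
R = 5*√2 (R = 5*√(-1 + 3) = 5*√2 ≈ 7.0711)
b(-23)*R = -100*√2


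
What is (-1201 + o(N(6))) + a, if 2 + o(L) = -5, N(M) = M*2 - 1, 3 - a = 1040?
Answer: -2245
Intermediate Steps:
a = -1037 (a = 3 - 1*1040 = 3 - 1040 = -1037)
N(M) = -1 + 2*M (N(M) = 2*M - 1 = -1 + 2*M)
o(L) = -7 (o(L) = -2 - 5 = -7)
(-1201 + o(N(6))) + a = (-1201 - 7) - 1037 = -1208 - 1037 = -2245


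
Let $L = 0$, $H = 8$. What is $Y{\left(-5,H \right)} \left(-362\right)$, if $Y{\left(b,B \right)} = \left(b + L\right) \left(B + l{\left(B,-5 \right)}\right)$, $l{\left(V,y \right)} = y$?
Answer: $5430$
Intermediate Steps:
$Y{\left(b,B \right)} = b \left(-5 + B\right)$ ($Y{\left(b,B \right)} = \left(b + 0\right) \left(B - 5\right) = b \left(-5 + B\right)$)
$Y{\left(-5,H \right)} \left(-362\right) = - 5 \left(-5 + 8\right) \left(-362\right) = \left(-5\right) 3 \left(-362\right) = \left(-15\right) \left(-362\right) = 5430$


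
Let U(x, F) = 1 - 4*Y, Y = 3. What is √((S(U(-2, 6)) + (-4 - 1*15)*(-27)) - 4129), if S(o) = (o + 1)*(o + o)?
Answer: 2*I*√849 ≈ 58.275*I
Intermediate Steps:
U(x, F) = -11 (U(x, F) = 1 - 4*3 = 1 - 12 = -11)
S(o) = 2*o*(1 + o) (S(o) = (1 + o)*(2*o) = 2*o*(1 + o))
√((S(U(-2, 6)) + (-4 - 1*15)*(-27)) - 4129) = √((2*(-11)*(1 - 11) + (-4 - 1*15)*(-27)) - 4129) = √((2*(-11)*(-10) + (-4 - 15)*(-27)) - 4129) = √((220 - 19*(-27)) - 4129) = √((220 + 513) - 4129) = √(733 - 4129) = √(-3396) = 2*I*√849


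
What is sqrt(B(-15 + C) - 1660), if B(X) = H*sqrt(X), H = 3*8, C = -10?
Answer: 2*sqrt(-415 + 30*I) ≈ 1.4717 + 40.77*I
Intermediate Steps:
H = 24
B(X) = 24*sqrt(X)
sqrt(B(-15 + C) - 1660) = sqrt(24*sqrt(-15 - 10) - 1660) = sqrt(24*sqrt(-25) - 1660) = sqrt(24*(5*I) - 1660) = sqrt(120*I - 1660) = sqrt(-1660 + 120*I)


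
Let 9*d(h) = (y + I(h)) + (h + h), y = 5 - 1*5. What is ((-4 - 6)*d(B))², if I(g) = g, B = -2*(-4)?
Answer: 6400/9 ≈ 711.11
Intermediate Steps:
B = 8
y = 0 (y = 5 - 5 = 0)
d(h) = h/3 (d(h) = ((0 + h) + (h + h))/9 = (h + 2*h)/9 = (3*h)/9 = h/3)
((-4 - 6)*d(B))² = ((-4 - 6)*((⅓)*8))² = (-10*8/3)² = (-80/3)² = 6400/9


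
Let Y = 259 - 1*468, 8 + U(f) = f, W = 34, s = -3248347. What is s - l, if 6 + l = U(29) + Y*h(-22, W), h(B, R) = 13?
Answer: -3245645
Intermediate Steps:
U(f) = -8 + f
Y = -209 (Y = 259 - 468 = -209)
l = -2702 (l = -6 + ((-8 + 29) - 209*13) = -6 + (21 - 2717) = -6 - 2696 = -2702)
s - l = -3248347 - 1*(-2702) = -3248347 + 2702 = -3245645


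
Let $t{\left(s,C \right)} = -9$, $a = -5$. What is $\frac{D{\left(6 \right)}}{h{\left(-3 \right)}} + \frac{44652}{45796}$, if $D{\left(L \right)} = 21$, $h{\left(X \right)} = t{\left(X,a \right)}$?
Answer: $- \frac{46654}{34347} \approx -1.3583$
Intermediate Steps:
$h{\left(X \right)} = -9$
$\frac{D{\left(6 \right)}}{h{\left(-3 \right)}} + \frac{44652}{45796} = \frac{21}{-9} + \frac{44652}{45796} = 21 \left(- \frac{1}{9}\right) + 44652 \cdot \frac{1}{45796} = - \frac{7}{3} + \frac{11163}{11449} = - \frac{46654}{34347}$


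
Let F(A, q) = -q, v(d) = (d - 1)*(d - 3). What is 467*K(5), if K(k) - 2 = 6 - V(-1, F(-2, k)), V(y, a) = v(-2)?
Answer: -3269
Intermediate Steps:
v(d) = (-1 + d)*(-3 + d)
V(y, a) = 15 (V(y, a) = 3 + (-2)² - 4*(-2) = 3 + 4 + 8 = 15)
K(k) = -7 (K(k) = 2 + (6 - 1*15) = 2 + (6 - 15) = 2 - 9 = -7)
467*K(5) = 467*(-7) = -3269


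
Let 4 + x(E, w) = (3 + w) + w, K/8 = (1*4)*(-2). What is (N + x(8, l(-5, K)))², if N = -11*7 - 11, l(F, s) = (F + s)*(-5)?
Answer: 361201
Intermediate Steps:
K = -64 (K = 8*((1*4)*(-2)) = 8*(4*(-2)) = 8*(-8) = -64)
l(F, s) = -5*F - 5*s
N = -88 (N = -77 - 11 = -88)
x(E, w) = -1 + 2*w (x(E, w) = -4 + ((3 + w) + w) = -4 + (3 + 2*w) = -1 + 2*w)
(N + x(8, l(-5, K)))² = (-88 + (-1 + 2*(-5*(-5) - 5*(-64))))² = (-88 + (-1 + 2*(25 + 320)))² = (-88 + (-1 + 2*345))² = (-88 + (-1 + 690))² = (-88 + 689)² = 601² = 361201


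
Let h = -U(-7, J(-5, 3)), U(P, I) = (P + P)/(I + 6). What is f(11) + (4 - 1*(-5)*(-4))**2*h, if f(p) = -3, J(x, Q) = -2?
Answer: 893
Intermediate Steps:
U(P, I) = 2*P/(6 + I) (U(P, I) = (2*P)/(6 + I) = 2*P/(6 + I))
h = 7/2 (h = -2*(-7)/(6 - 2) = -2*(-7)/4 = -1*(-7/2) = 7/2 ≈ 3.5000)
f(11) + (4 - 1*(-5)*(-4))**2*h = -3 + (4 - 1*(-5)*(-4))**2*(7/2) = -3 + (4 + 5*(-4))**2*(7/2) = -3 + (4 - 20)**2*(7/2) = -3 + (-16)**2*(7/2) = -3 + 256*(7/2) = -3 + 896 = 893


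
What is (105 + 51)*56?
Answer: 8736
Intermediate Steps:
(105 + 51)*56 = 156*56 = 8736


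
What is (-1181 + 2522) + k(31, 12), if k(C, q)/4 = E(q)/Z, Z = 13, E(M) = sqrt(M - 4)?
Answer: 1341 + 8*sqrt(2)/13 ≈ 1341.9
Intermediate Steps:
E(M) = sqrt(-4 + M)
k(C, q) = 4*sqrt(-4 + q)/13 (k(C, q) = 4*(sqrt(-4 + q)/13) = 4*sqrt(-4 + q)/13)
(-1181 + 2522) + k(31, 12) = (-1181 + 2522) + 4*sqrt(-4 + 12)/13 = 1341 + 4*sqrt(8)/13 = 1341 + 4*(2*sqrt(2))/13 = 1341 + 8*sqrt(2)/13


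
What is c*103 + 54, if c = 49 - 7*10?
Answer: -2109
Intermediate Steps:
c = -21 (c = 49 - 70 = -21)
c*103 + 54 = -21*103 + 54 = -2163 + 54 = -2109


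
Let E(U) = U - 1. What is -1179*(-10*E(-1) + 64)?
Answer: -99036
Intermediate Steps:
E(U) = -1 + U
-1179*(-10*E(-1) + 64) = -1179*(-10*(-1 - 1) + 64) = -1179*(-10*(-2) + 64) = -1179*(20 + 64) = -1179*84 = -99036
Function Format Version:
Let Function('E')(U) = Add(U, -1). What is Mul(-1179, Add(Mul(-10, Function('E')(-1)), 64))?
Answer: -99036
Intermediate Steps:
Function('E')(U) = Add(-1, U)
Mul(-1179, Add(Mul(-10, Function('E')(-1)), 64)) = Mul(-1179, Add(Mul(-10, Add(-1, -1)), 64)) = Mul(-1179, Add(Mul(-10, -2), 64)) = Mul(-1179, Add(20, 64)) = Mul(-1179, 84) = -99036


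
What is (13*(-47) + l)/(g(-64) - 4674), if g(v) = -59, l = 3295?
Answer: -2684/4733 ≈ -0.56708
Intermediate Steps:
(13*(-47) + l)/(g(-64) - 4674) = (13*(-47) + 3295)/(-59 - 4674) = (-611 + 3295)/(-4733) = 2684*(-1/4733) = -2684/4733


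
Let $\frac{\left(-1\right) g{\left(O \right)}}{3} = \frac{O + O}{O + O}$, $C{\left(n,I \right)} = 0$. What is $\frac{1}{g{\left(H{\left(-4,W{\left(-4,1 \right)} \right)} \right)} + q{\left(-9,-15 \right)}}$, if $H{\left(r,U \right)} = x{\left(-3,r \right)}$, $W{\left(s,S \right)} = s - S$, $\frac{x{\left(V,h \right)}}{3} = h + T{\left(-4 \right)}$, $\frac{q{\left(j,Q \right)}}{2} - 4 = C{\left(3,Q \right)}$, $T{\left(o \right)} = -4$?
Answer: $\frac{1}{5} \approx 0.2$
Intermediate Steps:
$q{\left(j,Q \right)} = 8$ ($q{\left(j,Q \right)} = 8 + 2 \cdot 0 = 8 + 0 = 8$)
$x{\left(V,h \right)} = -12 + 3 h$ ($x{\left(V,h \right)} = 3 \left(h - 4\right) = 3 \left(-4 + h\right) = -12 + 3 h$)
$H{\left(r,U \right)} = -12 + 3 r$
$g{\left(O \right)} = -3$ ($g{\left(O \right)} = - 3 \frac{O + O}{O + O} = - 3 \frac{2 O}{2 O} = - 3 \cdot 2 O \frac{1}{2 O} = \left(-3\right) 1 = -3$)
$\frac{1}{g{\left(H{\left(-4,W{\left(-4,1 \right)} \right)} \right)} + q{\left(-9,-15 \right)}} = \frac{1}{-3 + 8} = \frac{1}{5}$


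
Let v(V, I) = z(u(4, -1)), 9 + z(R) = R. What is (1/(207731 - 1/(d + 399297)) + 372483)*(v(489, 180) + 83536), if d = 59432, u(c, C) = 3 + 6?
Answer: 1482544181677472354584/47646116949 ≈ 3.1116e+10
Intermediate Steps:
u(c, C) = 9
z(R) = -9 + R
v(V, I) = 0 (v(V, I) = -9 + 9 = 0)
(1/(207731 - 1/(d + 399297)) + 372483)*(v(489, 180) + 83536) = (1/(207731 - 1/(59432 + 399297)) + 372483)*(0 + 83536) = (1/(207731 - 1/458729) + 372483)*83536 = (1/(95292233898/458729) + 372483)*83536 = (458729/95292233898 + 372483)*83536 = (35494737159487463/95292233898)*83536 = 1482544181677472354584/47646116949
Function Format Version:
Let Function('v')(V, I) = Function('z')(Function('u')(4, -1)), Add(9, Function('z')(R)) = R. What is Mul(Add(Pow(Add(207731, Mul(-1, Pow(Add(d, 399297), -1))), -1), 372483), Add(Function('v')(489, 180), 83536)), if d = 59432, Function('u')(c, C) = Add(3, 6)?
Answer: Rational(1482544181677472354584, 47646116949) ≈ 3.1116e+10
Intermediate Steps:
Function('u')(c, C) = 9
Function('z')(R) = Add(-9, R)
Function('v')(V, I) = 0 (Function('v')(V, I) = Add(-9, 9) = 0)
Mul(Add(Pow(Add(207731, Mul(-1, Pow(Add(d, 399297), -1))), -1), 372483), Add(Function('v')(489, 180), 83536)) = Mul(Add(Pow(Add(207731, Mul(-1, Pow(Add(59432, 399297), -1))), -1), 372483), Add(0, 83536)) = Mul(Add(Pow(Add(207731, Mul(-1, Pow(458729, -1))), -1), 372483), 83536) = Mul(Add(Pow(Add(207731, Mul(-1, Rational(1, 458729))), -1), 372483), 83536) = Mul(Add(Pow(Add(207731, Rational(-1, 458729)), -1), 372483), 83536) = Mul(Add(Pow(Rational(95292233898, 458729), -1), 372483), 83536) = Mul(Add(Rational(458729, 95292233898), 372483), 83536) = Mul(Rational(35494737159487463, 95292233898), 83536) = Rational(1482544181677472354584, 47646116949)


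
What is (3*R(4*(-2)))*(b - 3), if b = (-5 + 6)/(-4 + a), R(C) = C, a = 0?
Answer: 78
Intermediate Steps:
b = -¼ (b = (-5 + 6)/(-4 + 0) = 1/(-4) = 1*(-¼) = -¼ ≈ -0.25000)
(3*R(4*(-2)))*(b - 3) = (3*(4*(-2)))*(-¼ - 3) = (3*(-8))*(-13/4) = -24*(-13/4) = 78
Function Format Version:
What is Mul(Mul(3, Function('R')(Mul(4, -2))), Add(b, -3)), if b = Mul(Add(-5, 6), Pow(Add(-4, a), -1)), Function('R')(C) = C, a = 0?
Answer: 78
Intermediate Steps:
b = Rational(-1, 4) (b = Mul(Add(-5, 6), Pow(Add(-4, 0), -1)) = Mul(1, Pow(-4, -1)) = Mul(1, Rational(-1, 4)) = Rational(-1, 4) ≈ -0.25000)
Mul(Mul(3, Function('R')(Mul(4, -2))), Add(b, -3)) = Mul(Mul(3, Mul(4, -2)), Add(Rational(-1, 4), -3)) = Mul(Mul(3, -8), Rational(-13, 4)) = Mul(-24, Rational(-13, 4)) = 78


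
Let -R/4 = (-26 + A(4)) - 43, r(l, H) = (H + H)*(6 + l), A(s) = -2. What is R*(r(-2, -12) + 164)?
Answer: 19312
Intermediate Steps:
r(l, H) = 2*H*(6 + l) (r(l, H) = (2*H)*(6 + l) = 2*H*(6 + l))
R = 284 (R = -4*((-26 - 2) - 43) = -4*(-28 - 43) = -4*(-71) = 284)
R*(r(-2, -12) + 164) = 284*(2*(-12)*(6 - 2) + 164) = 284*(2*(-12)*4 + 164) = 284*(-96 + 164) = 284*68 = 19312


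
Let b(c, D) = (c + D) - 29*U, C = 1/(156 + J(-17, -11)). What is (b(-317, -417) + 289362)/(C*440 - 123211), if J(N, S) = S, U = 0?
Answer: -8370212/3573031 ≈ -2.3426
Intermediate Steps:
C = 1/145 (C = 1/(156 - 11) = 1/145 ≈ 0.0068966)
b(c, D) = D + c (b(c, D) = (c + D) - 29*0 = (D + c) + 0 = D + c)
(b(-317, -417) + 289362)/(C*440 - 123211) = ((-417 - 317) + 289362)/((1/145)*440 - 123211) = (-734 + 289362)/(88/29 - 123211) = 288628/(-3573031/29) = 288628*(-29/3573031) = -8370212/3573031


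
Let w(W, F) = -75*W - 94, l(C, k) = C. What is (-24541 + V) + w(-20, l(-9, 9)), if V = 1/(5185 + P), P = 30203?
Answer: -818701379/35388 ≈ -23135.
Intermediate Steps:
w(W, F) = -94 - 75*W
V = 1/35388 (V = 1/(5185 + 30203) = 1/35388 ≈ 2.8258e-5)
(-24541 + V) + w(-20, l(-9, 9)) = (-24541 + 1/35388) + (-94 - 75*(-20)) = -868456907/35388 + (-94 + 1500) = -868456907/35388 + 1406 = -818701379/35388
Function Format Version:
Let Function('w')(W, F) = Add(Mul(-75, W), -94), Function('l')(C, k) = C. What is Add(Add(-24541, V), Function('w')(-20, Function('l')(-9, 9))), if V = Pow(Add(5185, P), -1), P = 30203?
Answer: Rational(-818701379, 35388) ≈ -23135.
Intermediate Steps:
Function('w')(W, F) = Add(-94, Mul(-75, W))
V = Rational(1, 35388) (V = Pow(Add(5185, 30203), -1) = Pow(35388, -1) = Rational(1, 35388) ≈ 2.8258e-5)
Add(Add(-24541, V), Function('w')(-20, Function('l')(-9, 9))) = Add(Add(-24541, Rational(1, 35388)), Add(-94, Mul(-75, -20))) = Add(Rational(-868456907, 35388), Add(-94, 1500)) = Add(Rational(-868456907, 35388), 1406) = Rational(-818701379, 35388)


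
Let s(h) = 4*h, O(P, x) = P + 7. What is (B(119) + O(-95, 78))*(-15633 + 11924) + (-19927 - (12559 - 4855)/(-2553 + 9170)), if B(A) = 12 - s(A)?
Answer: 13415569393/6617 ≈ 2.0274e+6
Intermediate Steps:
O(P, x) = 7 + P
B(A) = 12 - 4*A
(B(119) + O(-95, 78))*(-15633 + 11924) + (-19927 - (12559 - 4855)/(-2553 + 9170)) = ((12 - 4*119) + (7 - 95))*(-15633 + 11924) + (-19927 - (12559 - 4855)/(-2553 + 9170)) = ((12 - 476) - 88)*(-3709) + (-19927 - 7704/6617) = (-464 - 88)*(-3709) + (-19927 - 7704/6617) = -552*(-3709) + (-19927 - 1*7704/6617) = 2047368 + (-19927 - 7704/6617) = 2047368 - 131864663/6617 = 13415569393/6617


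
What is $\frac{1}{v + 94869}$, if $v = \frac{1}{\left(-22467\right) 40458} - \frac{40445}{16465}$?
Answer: $\frac{2993237834598}{283958127473066515} \approx 1.0541 \cdot 10^{-5}$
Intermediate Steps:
$v = - \frac{7352657411147}{2993237834598}$ ($v = \left(- \frac{1}{22467}\right) \frac{1}{40458} - \frac{8089}{3293} = - \frac{1}{908969886} - \frac{8089}{3293} = - \frac{7352657411147}{2993237834598} \approx -2.4564$)
$\frac{1}{v + 94869} = \frac{1}{- \frac{7352657411147}{2993237834598} + 94869} = \frac{1}{\frac{283958127473066515}{2993237834598}} = \frac{2993237834598}{283958127473066515}$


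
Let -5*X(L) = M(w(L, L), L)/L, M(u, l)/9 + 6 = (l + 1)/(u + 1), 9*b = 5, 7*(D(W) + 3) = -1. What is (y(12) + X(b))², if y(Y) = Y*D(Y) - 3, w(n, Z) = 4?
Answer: 380133009/765625 ≈ 496.50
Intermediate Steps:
D(W) = -22/7 (D(W) = -3 + (⅐)*(-1) = -3 - ⅐ = -22/7)
b = 5/9 (b = (⅑)*5 = 5/9 ≈ 0.55556)
M(u, l) = -54 + 9*(1 + l)/(1 + u) (M(u, l) = -54 + 9*((l + 1)/(u + 1)) = -54 + 9*((1 + l)/(1 + u)) = -54 + 9*(1 + l)/(1 + u))
X(L) = -(-261/5 + 9*L/5)/(5*L) (X(L) = -9*(-5 + L - 6*4)/(1 + 4)/(5*L) = -9*(-5 + L - 24)/5/(5*L) = -9*(⅕)*(-29 + L)/(5*L) = -(-261/5 + 9*L/5)/(5*L))
y(Y) = -3 - 22*Y/7 (y(Y) = Y*(-22/7) - 3 = -22*Y/7 - 3 = -3 - 22*Y/7)
(y(12) + X(b))² = ((-3 - 22/7*12) + 9*(29 - 1*5/9)/(25*(5/9)))² = ((-3 - 264/7) + (9/25)*(9/5)*(29 - 5/9))² = (-285/7 + (9/25)*(9/5)*(256/9))² = (-285/7 + 2304/125)² = (-19497/875)² = 380133009/765625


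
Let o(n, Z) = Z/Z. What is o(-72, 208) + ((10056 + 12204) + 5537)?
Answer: 27798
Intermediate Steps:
o(n, Z) = 1
o(-72, 208) + ((10056 + 12204) + 5537) = 1 + ((10056 + 12204) + 5537) = 1 + (22260 + 5537) = 1 + 27797 = 27798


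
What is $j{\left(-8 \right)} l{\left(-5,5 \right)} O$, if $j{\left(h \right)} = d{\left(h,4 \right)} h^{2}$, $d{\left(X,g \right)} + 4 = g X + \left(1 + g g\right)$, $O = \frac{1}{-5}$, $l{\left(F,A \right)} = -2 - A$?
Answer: $- \frac{8512}{5} \approx -1702.4$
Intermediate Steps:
$O = - \frac{1}{5} \approx -0.2$
$d{\left(X,g \right)} = -3 + g^{2} + X g$ ($d{\left(X,g \right)} = -4 + \left(g X + \left(1 + g g\right)\right) = -4 + \left(X g + \left(1 + g^{2}\right)\right) = -4 + \left(1 + g^{2} + X g\right) = -3 + g^{2} + X g$)
$j{\left(h \right)} = h^{2} \left(13 + 4 h\right)$ ($j{\left(h \right)} = \left(-3 + 4^{2} + h 4\right) h^{2} = \left(-3 + 16 + 4 h\right) h^{2} = \left(13 + 4 h\right) h^{2} = h^{2} \left(13 + 4 h\right)$)
$j{\left(-8 \right)} l{\left(-5,5 \right)} O = \left(-8\right)^{2} \left(13 + 4 \left(-8\right)\right) \left(-2 - 5\right) \left(- \frac{1}{5}\right) = 64 \left(13 - 32\right) \left(-2 - 5\right) \left(- \frac{1}{5}\right) = 64 \left(-19\right) \left(\left(-7\right) \left(- \frac{1}{5}\right)\right) = \left(-1216\right) \frac{7}{5} = - \frac{8512}{5}$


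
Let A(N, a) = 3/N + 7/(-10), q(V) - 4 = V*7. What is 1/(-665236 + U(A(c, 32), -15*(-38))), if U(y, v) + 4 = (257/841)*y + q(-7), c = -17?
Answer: -142970/95115834743 ≈ -1.5031e-6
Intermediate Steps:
q(V) = 4 + 7*V (q(V) = 4 + V*7 = 4 + 7*V)
A(N, a) = -7/10 + 3/N (A(N, a) = 3/N + 7*(-1/10) = 3/N - 7/10 = -7/10 + 3/N)
U(y, v) = -49 + 257*y/841 (U(y, v) = -4 + ((257/841)*y + (4 + 7*(-7))) = -4 + ((257*(1/841))*y + (4 - 49)) = -4 + (257*y/841 - 45) = -4 + (-45 + 257*y/841) = -49 + 257*y/841)
1/(-665236 + U(A(c, 32), -15*(-38))) = 1/(-665236 + (-49 + 257*(-7/10 + 3/(-17))/841)) = 1/(-665236 + (-49 + 257*(-7/10 + 3*(-1/17))/841)) = 1/(-665236 + (-49 + 257*(-7/10 - 3/17)/841)) = 1/(-665236 + (-49 + (257/841)*(-149/170))) = 1/(-665236 + (-49 - 38293/142970)) = 1/(-665236 - 7043823/142970) = 1/(-95115834743/142970) = -142970/95115834743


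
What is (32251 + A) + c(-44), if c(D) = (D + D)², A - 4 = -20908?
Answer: 19091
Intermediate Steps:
A = -20904 (A = 4 - 20908 = -20904)
c(D) = 4*D² (c(D) = (2*D)² = 4*D²)
(32251 + A) + c(-44) = (32251 - 20904) + 4*(-44)² = 11347 + 4*1936 = 11347 + 7744 = 19091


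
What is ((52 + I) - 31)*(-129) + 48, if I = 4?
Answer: -3177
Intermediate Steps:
((52 + I) - 31)*(-129) + 48 = ((52 + 4) - 31)*(-129) + 48 = (56 - 31)*(-129) + 48 = 25*(-129) + 48 = -3225 + 48 = -3177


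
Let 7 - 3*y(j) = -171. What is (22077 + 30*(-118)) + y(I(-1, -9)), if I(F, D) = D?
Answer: 55789/3 ≈ 18596.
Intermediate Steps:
y(j) = 178/3 (y(j) = 7/3 - 1/3*(-171) = 7/3 + 57 = 178/3)
(22077 + 30*(-118)) + y(I(-1, -9)) = (22077 + 30*(-118)) + 178/3 = (22077 - 3540) + 178/3 = 18537 + 178/3 = 55789/3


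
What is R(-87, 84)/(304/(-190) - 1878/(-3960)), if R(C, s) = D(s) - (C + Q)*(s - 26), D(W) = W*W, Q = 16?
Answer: -7374840/743 ≈ -9925.8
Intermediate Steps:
D(W) = W²
R(C, s) = s² - (-26 + s)*(16 + C) (R(C, s) = s² - (C + 16)*(s - 26) = s² - (16 + C)*(-26 + s) = s² - (-26 + s)*(16 + C))
R(-87, 84)/(304/(-190) - 1878/(-3960)) = (416 + 84² - 16*84 + 26*(-87) - 1*(-87)*84)/(304/(-190) - 1878/(-3960)) = (416 + 7056 - 1344 - 2262 + 7308)/(304*(-1/190) - 1878*(-1/3960)) = 11174/(-8/5 + 313/660) = 11174/(-743/660) = 11174*(-660/743) = -7374840/743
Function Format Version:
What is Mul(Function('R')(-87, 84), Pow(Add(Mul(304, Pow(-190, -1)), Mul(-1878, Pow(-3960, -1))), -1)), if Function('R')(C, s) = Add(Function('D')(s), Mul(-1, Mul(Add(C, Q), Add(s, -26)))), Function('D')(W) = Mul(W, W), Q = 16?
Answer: Rational(-7374840, 743) ≈ -9925.8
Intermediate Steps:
Function('D')(W) = Pow(W, 2)
Function('R')(C, s) = Add(Pow(s, 2), Mul(-1, Add(-26, s), Add(16, C))) (Function('R')(C, s) = Add(Pow(s, 2), Mul(-1, Mul(Add(C, 16), Add(s, -26)))) = Add(Pow(s, 2), Mul(-1, Mul(Add(16, C), Add(-26, s)))) = Add(Pow(s, 2), Mul(-1, Mul(Add(-26, s), Add(16, C)))) = Add(Pow(s, 2), Mul(-1, Add(-26, s), Add(16, C))))
Mul(Function('R')(-87, 84), Pow(Add(Mul(304, Pow(-190, -1)), Mul(-1878, Pow(-3960, -1))), -1)) = Mul(Add(416, Pow(84, 2), Mul(-16, 84), Mul(26, -87), Mul(-1, -87, 84)), Pow(Add(Mul(304, Pow(-190, -1)), Mul(-1878, Pow(-3960, -1))), -1)) = Mul(Add(416, 7056, -1344, -2262, 7308), Pow(Add(Mul(304, Rational(-1, 190)), Mul(-1878, Rational(-1, 3960))), -1)) = Mul(11174, Pow(Add(Rational(-8, 5), Rational(313, 660)), -1)) = Mul(11174, Pow(Rational(-743, 660), -1)) = Mul(11174, Rational(-660, 743)) = Rational(-7374840, 743)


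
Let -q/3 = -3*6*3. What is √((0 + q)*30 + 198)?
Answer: 3*√562 ≈ 71.120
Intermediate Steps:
q = 162 (q = -3*(-3*6)*3 = -(-54)*3 = -3*(-54) = 162)
√((0 + q)*30 + 198) = √((0 + 162)*30 + 198) = √(162*30 + 198) = √(4860 + 198) = √5058 = 3*√562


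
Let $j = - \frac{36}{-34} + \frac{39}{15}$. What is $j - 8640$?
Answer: $- \frac{734089}{85} \approx -8636.3$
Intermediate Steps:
$j = \frac{311}{85}$ ($j = \left(-36\right) \left(- \frac{1}{34}\right) + 39 \cdot \frac{1}{15} = \frac{18}{17} + \frac{13}{5} = \frac{311}{85} \approx 3.6588$)
$j - 8640 = \frac{311}{85} - 8640 = - \frac{734089}{85}$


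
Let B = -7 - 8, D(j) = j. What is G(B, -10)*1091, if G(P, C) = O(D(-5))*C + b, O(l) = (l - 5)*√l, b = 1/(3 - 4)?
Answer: -1091 + 109100*I*√5 ≈ -1091.0 + 2.4396e+5*I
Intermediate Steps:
B = -15
b = -1 (b = 1/(-1) = -1)
O(l) = √l*(-5 + l) (O(l) = (-5 + l)*√l = √l*(-5 + l))
G(P, C) = -1 - 10*I*C*√5 (G(P, C) = (√(-5)*(-5 - 5))*C - 1 = ((I*√5)*(-10))*C - 1 = (-10*I*√5)*C - 1 = -10*I*C*√5 - 1 = -1 - 10*I*C*√5)
G(B, -10)*1091 = (-1 - 10*I*(-10)*√5)*1091 = (-1 + 100*I*√5)*1091 = -1091 + 109100*I*√5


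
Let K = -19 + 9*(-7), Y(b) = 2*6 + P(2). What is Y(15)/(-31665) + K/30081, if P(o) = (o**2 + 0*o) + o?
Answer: -1045996/317504955 ≈ -0.0032944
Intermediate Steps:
P(o) = o + o**2 (P(o) = (o**2 + 0) + o = o**2 + o = o + o**2)
Y(b) = 18 (Y(b) = 2*6 + 2*(1 + 2) = 12 + 2*3 = 12 + 6 = 18)
K = -82 (K = -19 - 63 = -82)
Y(15)/(-31665) + K/30081 = 18/(-31665) - 82/30081 = 18*(-1/31665) - 82*1/30081 = -6/10555 - 82/30081 = -1045996/317504955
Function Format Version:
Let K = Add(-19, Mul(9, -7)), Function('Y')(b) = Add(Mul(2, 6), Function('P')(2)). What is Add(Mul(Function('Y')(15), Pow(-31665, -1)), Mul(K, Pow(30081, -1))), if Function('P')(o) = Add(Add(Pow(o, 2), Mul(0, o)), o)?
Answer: Rational(-1045996, 317504955) ≈ -0.0032944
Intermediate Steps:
Function('P')(o) = Add(o, Pow(o, 2)) (Function('P')(o) = Add(Add(Pow(o, 2), 0), o) = Add(Pow(o, 2), o) = Add(o, Pow(o, 2)))
Function('Y')(b) = 18 (Function('Y')(b) = Add(Mul(2, 6), Mul(2, Add(1, 2))) = Add(12, Mul(2, 3)) = Add(12, 6) = 18)
K = -82 (K = Add(-19, -63) = -82)
Add(Mul(Function('Y')(15), Pow(-31665, -1)), Mul(K, Pow(30081, -1))) = Add(Mul(18, Pow(-31665, -1)), Mul(-82, Pow(30081, -1))) = Add(Mul(18, Rational(-1, 31665)), Mul(-82, Rational(1, 30081))) = Add(Rational(-6, 10555), Rational(-82, 30081)) = Rational(-1045996, 317504955)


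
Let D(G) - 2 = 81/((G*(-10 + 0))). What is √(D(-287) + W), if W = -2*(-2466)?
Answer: √40641097070/2870 ≈ 70.243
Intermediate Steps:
D(G) = 2 - 81/(10*G) (D(G) = 2 + 81/((G*(-10 + 0))) = 2 + 81/((G*(-10))) = 2 + 81/((-10*G)) = 2 + 81*(-1/(10*G)) = 2 - 81/(10*G))
W = 4932
√(D(-287) + W) = √((2 - 81/10/(-287)) + 4932) = √((2 - 81/10*(-1/287)) + 4932) = √((2 + 81/2870) + 4932) = √(5821/2870 + 4932) = √(14160661/2870) = √40641097070/2870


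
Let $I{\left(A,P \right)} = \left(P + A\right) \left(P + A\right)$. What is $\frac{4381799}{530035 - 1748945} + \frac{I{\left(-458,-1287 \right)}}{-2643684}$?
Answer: $- \frac{7647851665133}{1611206432220} \approx -4.7467$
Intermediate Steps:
$I{\left(A,P \right)} = \left(A + P\right)^{2}$ ($I{\left(A,P \right)} = \left(A + P\right) \left(A + P\right) = \left(A + P\right)^{2}$)
$\frac{4381799}{530035 - 1748945} + \frac{I{\left(-458,-1287 \right)}}{-2643684} = \frac{4381799}{530035 - 1748945} + \frac{\left(-458 - 1287\right)^{2}}{-2643684} = \frac{4381799}{-1218910} + \left(-1745\right)^{2} \left(- \frac{1}{2643684}\right) = 4381799 \left(- \frac{1}{1218910}\right) + 3045025 \left(- \frac{1}{2643684}\right) = - \frac{4381799}{1218910} - \frac{3045025}{2643684} = - \frac{7647851665133}{1611206432220}$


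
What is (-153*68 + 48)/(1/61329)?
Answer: -635123124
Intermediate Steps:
(-153*68 + 48)/(1/61329) = (-10404 + 48)/(1/61329) = -10356*61329 = -635123124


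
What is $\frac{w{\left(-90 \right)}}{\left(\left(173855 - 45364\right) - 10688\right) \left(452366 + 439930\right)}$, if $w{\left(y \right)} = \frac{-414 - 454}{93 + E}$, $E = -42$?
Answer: $- \frac{31}{191459729646} \approx -1.6191 \cdot 10^{-10}$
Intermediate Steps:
$w{\left(y \right)} = - \frac{868}{51}$ ($w{\left(y \right)} = \frac{-414 - 454}{93 - 42} = - \frac{868}{51}$)
$\frac{w{\left(-90 \right)}}{\left(\left(173855 - 45364\right) - 10688\right) \left(452366 + 439930\right)} = - \frac{868}{51 \left(\left(173855 - 45364\right) - 10688\right) \left(452366 + 439930\right)} = - \frac{868}{51 \left(128491 - 10688\right) 892296} = - \frac{868}{51 \cdot 117803 \cdot 892296} = - \frac{868}{51 \cdot 105115145688} = \left(- \frac{868}{51}\right) \frac{1}{105115145688} = - \frac{31}{191459729646}$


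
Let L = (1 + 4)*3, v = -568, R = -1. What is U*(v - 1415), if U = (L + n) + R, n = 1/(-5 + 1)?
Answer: -109065/4 ≈ -27266.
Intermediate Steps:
n = -¼ (n = 1/(-4) = -¼ ≈ -0.25000)
L = 15 (L = 5*3 = 15)
U = 55/4 (U = (15 - ¼) - 1 = 59/4 - 1 = 55/4 ≈ 13.750)
U*(v - 1415) = 55*(-568 - 1415)/4 = (55/4)*(-1983) = -109065/4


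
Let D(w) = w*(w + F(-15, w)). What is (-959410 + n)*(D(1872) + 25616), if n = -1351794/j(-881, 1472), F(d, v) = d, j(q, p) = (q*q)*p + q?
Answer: -1279524185053888834560/380836037 ≈ -3.3598e+12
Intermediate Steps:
j(q, p) = q + p*q**2 (j(q, p) = q**2*p + q = p*q**2 + q = q + p*q**2)
n = -450598/380836037 (n = -1351794*(-1/(881*(1 + 1472*(-881)))) = -1351794*(-1/(881*(1 - 1296832))) = -1351794/((-881*(-1296831))) = -1351794/1142508111 = -1351794*1/1142508111 = -450598/380836037 ≈ -0.0011832)
D(w) = w*(-15 + w) (D(w) = w*(w - 15) = w*(-15 + w))
(-959410 + n)*(D(1872) + 25616) = (-959410 - 450598/380836037)*(1872*(-15 + 1872) + 25616) = -365377902708768*(1872*1857 + 25616)/380836037 = -365377902708768*(3476304 + 25616)/380836037 = -365377902708768/380836037*3501920 = -1279524185053888834560/380836037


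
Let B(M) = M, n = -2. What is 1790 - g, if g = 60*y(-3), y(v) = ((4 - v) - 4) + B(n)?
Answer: 1730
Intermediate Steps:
y(v) = -2 - v (y(v) = ((4 - v) - 4) - 2 = -v - 2 = -2 - v)
g = 60 (g = 60*(-2 - 1*(-3)) = 60*(-2 + 3) = 60*1 = 60)
1790 - g = 1790 - 1*60 = 1790 - 60 = 1730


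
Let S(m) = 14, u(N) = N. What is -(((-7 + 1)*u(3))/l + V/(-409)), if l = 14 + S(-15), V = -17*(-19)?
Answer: 8203/5726 ≈ 1.4326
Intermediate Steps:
V = 323
l = 28 (l = 14 + 14 = 28)
-(((-7 + 1)*u(3))/l + V/(-409)) = -(((-7 + 1)*3)/28 + 323/(-409)) = -(-6*3*(1/28) + 323*(-1/409)) = -(-18*1/28 - 323/409) = -(-9/14 - 323/409) = -1*(-8203/5726) = 8203/5726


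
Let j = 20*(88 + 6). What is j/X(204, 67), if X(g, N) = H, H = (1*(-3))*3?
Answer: -1880/9 ≈ -208.89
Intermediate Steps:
j = 1880 (j = 20*94 = 1880)
H = -9 (H = -3*3 = -9)
X(g, N) = -9
j/X(204, 67) = 1880/(-9) = 1880*(-⅑) = -1880/9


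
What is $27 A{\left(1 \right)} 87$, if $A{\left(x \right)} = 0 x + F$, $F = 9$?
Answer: $21141$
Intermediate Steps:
$A{\left(x \right)} = 9$ ($A{\left(x \right)} = 0 x + 9 = 0 + 9 = 9$)
$27 A{\left(1 \right)} 87 = 27 \cdot 9 \cdot 87 = 243 \cdot 87 = 21141$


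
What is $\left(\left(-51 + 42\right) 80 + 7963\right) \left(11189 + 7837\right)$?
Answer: $137805318$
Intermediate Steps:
$\left(\left(-51 + 42\right) 80 + 7963\right) \left(11189 + 7837\right) = \left(\left(-9\right) 80 + 7963\right) 19026 = \left(-720 + 7963\right) 19026 = 7243 \cdot 19026 = 137805318$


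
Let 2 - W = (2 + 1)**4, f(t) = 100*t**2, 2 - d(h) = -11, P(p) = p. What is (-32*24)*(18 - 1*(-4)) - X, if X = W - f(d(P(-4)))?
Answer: 83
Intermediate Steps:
d(h) = 13 (d(h) = 2 - 1*(-11) = 2 + 11 = 13)
W = -79 (W = 2 - (2 + 1)**4 = 2 - 1*3**4 = 2 - 1*81 = 2 - 81 = -79)
X = -16979 (X = -79 - 100*13**2 = -79 - 100*169 = -79 - 1*16900 = -79 - 16900 = -16979)
(-32*24)*(18 - 1*(-4)) - X = (-32*24)*(18 - 1*(-4)) - 1*(-16979) = -768*(18 + 4) + 16979 = -768*22 + 16979 = -16896 + 16979 = 83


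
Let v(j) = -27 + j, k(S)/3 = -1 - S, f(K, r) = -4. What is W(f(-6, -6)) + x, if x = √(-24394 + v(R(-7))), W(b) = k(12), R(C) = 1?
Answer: -39 + 2*I*√6105 ≈ -39.0 + 156.27*I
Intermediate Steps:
k(S) = -3 - 3*S (k(S) = 3*(-1 - S) = -3 - 3*S)
W(b) = -39 (W(b) = -3 - 3*12 = -3 - 36 = -39)
x = 2*I*√6105 (x = √(-24394 + (-27 + 1)) = √(-24394 - 26) = √(-24420) = 2*I*√6105 ≈ 156.27*I)
W(f(-6, -6)) + x = -39 + 2*I*√6105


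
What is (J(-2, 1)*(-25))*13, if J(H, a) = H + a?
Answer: 325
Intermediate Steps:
(J(-2, 1)*(-25))*13 = ((-2 + 1)*(-25))*13 = -1*(-25)*13 = 25*13 = 325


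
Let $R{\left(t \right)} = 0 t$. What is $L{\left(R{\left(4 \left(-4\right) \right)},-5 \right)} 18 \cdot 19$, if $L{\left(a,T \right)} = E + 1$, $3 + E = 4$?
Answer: $684$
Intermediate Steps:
$E = 1$ ($E = -3 + 4 = 1$)
$R{\left(t \right)} = 0$
$L{\left(a,T \right)} = 2$ ($L{\left(a,T \right)} = 1 + 1 = 2$)
$L{\left(R{\left(4 \left(-4\right) \right)},-5 \right)} 18 \cdot 19 = 2 \cdot 18 \cdot 19 = 36 \cdot 19 = 684$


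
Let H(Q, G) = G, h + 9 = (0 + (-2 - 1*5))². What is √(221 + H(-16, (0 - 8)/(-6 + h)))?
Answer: 3*√7089/17 ≈ 14.858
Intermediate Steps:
h = 40 (h = -9 + (0 + (-2 - 1*5))² = -9 + (0 + (-2 - 5))² = -9 + (0 - 7)² = -9 + (-7)² = -9 + 49 = 40)
√(221 + H(-16, (0 - 8)/(-6 + h))) = √(221 + (0 - 8)/(-6 + 40)) = √(221 - 8/34) = √(221 - 8*1/34) = √(221 - 4/17) = √(3753/17) = 3*√7089/17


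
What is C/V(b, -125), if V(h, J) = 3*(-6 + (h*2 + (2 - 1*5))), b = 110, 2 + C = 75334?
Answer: 75332/633 ≈ 119.01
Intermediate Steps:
C = 75332 (C = -2 + 75334 = 75332)
V(h, J) = -27 + 6*h (V(h, J) = 3*(-6 + (2*h + (2 - 5))) = 3*(-6 + (2*h - 3)) = 3*(-6 + (-3 + 2*h)) = 3*(-9 + 2*h) = -27 + 6*h)
C/V(b, -125) = 75332/(-27 + 6*110) = 75332/(-27 + 660) = 75332/633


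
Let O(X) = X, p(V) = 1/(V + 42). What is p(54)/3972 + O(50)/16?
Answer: 1191601/381312 ≈ 3.1250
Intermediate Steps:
p(V) = 1/(42 + V)
p(54)/3972 + O(50)/16 = 1/((42 + 54)*3972) + 50/16 = (1/3972)/96 + 50*(1/16) = (1/96)*(1/3972) + 25/8 = 1/381312 + 25/8 = 1191601/381312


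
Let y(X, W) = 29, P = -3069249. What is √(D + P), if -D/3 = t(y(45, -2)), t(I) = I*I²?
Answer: 4*I*√196401 ≈ 1772.7*I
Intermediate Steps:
t(I) = I³
D = -73167 (D = -3*29³ = -3*24389 = -73167)
√(D + P) = √(-73167 - 3069249) = √(-3142416) = 4*I*√196401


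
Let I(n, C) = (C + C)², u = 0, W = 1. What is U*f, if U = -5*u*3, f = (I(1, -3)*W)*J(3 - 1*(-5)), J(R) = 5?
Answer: 0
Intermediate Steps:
I(n, C) = 4*C² (I(n, C) = (2*C)² = 4*C²)
f = 180 (f = ((4*(-3)²)*1)*5 = ((4*9)*1)*5 = (36*1)*5 = 36*5 = 180)
U = 0 (U = -5*0*3 = 0*3 = 0)
U*f = 0*180 = 0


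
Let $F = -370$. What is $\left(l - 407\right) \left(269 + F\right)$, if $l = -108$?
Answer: $52015$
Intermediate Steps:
$\left(l - 407\right) \left(269 + F\right) = \left(-108 - 407\right) \left(269 - 370\right) = \left(-515\right) \left(-101\right) = 52015$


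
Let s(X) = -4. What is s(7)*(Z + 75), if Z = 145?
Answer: -880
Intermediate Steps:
s(7)*(Z + 75) = -4*(145 + 75) = -4*220 = -880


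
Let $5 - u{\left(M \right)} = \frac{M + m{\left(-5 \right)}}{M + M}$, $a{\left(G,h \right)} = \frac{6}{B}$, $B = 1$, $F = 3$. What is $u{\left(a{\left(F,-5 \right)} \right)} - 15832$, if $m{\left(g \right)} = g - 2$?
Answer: $- \frac{189923}{12} \approx -15827.0$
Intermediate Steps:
$a{\left(G,h \right)} = 6$ ($a{\left(G,h \right)} = \frac{6}{1} = 6 \cdot 1 = 6$)
$m{\left(g \right)} = -2 + g$
$u{\left(M \right)} = 5 - \frac{-7 + M}{2 M}$ ($u{\left(M \right)} = 5 - \frac{M - 7}{M + M} = 5 - \frac{M - 7}{2 M} = 5 - \left(-7 + M\right) \frac{1}{2 M} = 5 - \frac{-7 + M}{2 M}$)
$u{\left(a{\left(F,-5 \right)} \right)} - 15832 = \frac{7 + 9 \cdot 6}{2 \cdot 6} - 15832 = \frac{1}{2} \cdot \frac{1}{6} \left(7 + 54\right) - 15832 = \frac{1}{2} \cdot \frac{1}{6} \cdot 61 - 15832 = \frac{61}{12} - 15832 = - \frac{189923}{12}$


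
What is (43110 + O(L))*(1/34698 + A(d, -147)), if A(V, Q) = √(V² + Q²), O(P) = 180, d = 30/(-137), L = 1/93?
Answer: 7215/5783 + 129870*√45064469/137 ≈ 6.3636e+6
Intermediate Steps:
L = 1/93 ≈ 0.010753
d = -30/137 (d = 30*(-1/137) = -30/137 ≈ -0.21898)
A(V, Q) = √(Q² + V²)
(43110 + O(L))*(1/34698 + A(d, -147)) = (43110 + 180)*(1/34698 + √((-147)² + (-30/137)²)) = 43290*(1/34698 + √(21609 + 900/18769)) = 43290*(1/34698 + √(405580221/18769)) = 43290*(1/34698 + 3*√45064469/137) = 7215/5783 + 129870*√45064469/137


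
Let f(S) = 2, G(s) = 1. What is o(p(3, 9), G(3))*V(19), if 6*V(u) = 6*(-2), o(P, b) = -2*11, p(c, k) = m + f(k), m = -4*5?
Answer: 44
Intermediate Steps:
m = -20
p(c, k) = -18 (p(c, k) = -20 + 2 = -18)
o(P, b) = -22
V(u) = -2 (V(u) = (6*(-2))/6 = (⅙)*(-12) = -2)
o(p(3, 9), G(3))*V(19) = -22*(-2) = 44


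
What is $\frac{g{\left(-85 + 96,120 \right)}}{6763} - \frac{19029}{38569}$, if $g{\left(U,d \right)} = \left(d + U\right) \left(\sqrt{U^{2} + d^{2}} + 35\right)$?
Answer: $\frac{48145738}{260842147} + \frac{131 \sqrt{14521}}{6763} \approx 2.5187$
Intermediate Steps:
$g{\left(U,d \right)} = \left(35 + \sqrt{U^{2} + d^{2}}\right) \left(U + d\right)$ ($g{\left(U,d \right)} = \left(U + d\right) \left(35 + \sqrt{U^{2} + d^{2}}\right) = \left(35 + \sqrt{U^{2} + d^{2}}\right) \left(U + d\right)$)
$\frac{g{\left(-85 + 96,120 \right)}}{6763} - \frac{19029}{38569} = \frac{35 \left(-85 + 96\right) + 35 \cdot 120 + \left(-85 + 96\right) \sqrt{\left(-85 + 96\right)^{2} + 120^{2}} + 120 \sqrt{\left(-85 + 96\right)^{2} + 120^{2}}}{6763} - \frac{19029}{38569} = \left(35 \cdot 11 + 4200 + 11 \sqrt{11^{2} + 14400} + 120 \sqrt{11^{2} + 14400}\right) \frac{1}{6763} - \frac{19029}{38569} = \left(385 + 4200 + 11 \sqrt{121 + 14400} + 120 \sqrt{121 + 14400}\right) \frac{1}{6763} - \frac{19029}{38569} = \left(385 + 4200 + 11 \sqrt{14521} + 120 \sqrt{14521}\right) \frac{1}{6763} - \frac{19029}{38569} = \left(4585 + 131 \sqrt{14521}\right) \frac{1}{6763} - \frac{19029}{38569} = \left(\frac{4585}{6763} + \frac{131 \sqrt{14521}}{6763}\right) - \frac{19029}{38569} = \frac{48145738}{260842147} + \frac{131 \sqrt{14521}}{6763}$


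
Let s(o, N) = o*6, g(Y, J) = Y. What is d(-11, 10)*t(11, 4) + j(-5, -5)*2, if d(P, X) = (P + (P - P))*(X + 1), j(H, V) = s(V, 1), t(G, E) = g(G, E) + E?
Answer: -1875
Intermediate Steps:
t(G, E) = E + G (t(G, E) = G + E = E + G)
s(o, N) = 6*o
j(H, V) = 6*V
d(P, X) = P*(1 + X) (d(P, X) = (P + 0)*(1 + X) = P*(1 + X))
d(-11, 10)*t(11, 4) + j(-5, -5)*2 = (-11*(1 + 10))*(4 + 11) + (6*(-5))*2 = -11*11*15 - 30*2 = -121*15 - 60 = -1815 - 60 = -1875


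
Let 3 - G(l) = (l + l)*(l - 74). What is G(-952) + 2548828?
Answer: 595327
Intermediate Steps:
G(l) = 3 - 2*l*(-74 + l) (G(l) = 3 - (l + l)*(l - 74) = 3 - 2*l*(-74 + l))
G(-952) + 2548828 = (3 - 2*(-952)² + 148*(-952)) + 2548828 = (3 - 2*906304 - 140896) + 2548828 = (3 - 1812608 - 140896) + 2548828 = -1953501 + 2548828 = 595327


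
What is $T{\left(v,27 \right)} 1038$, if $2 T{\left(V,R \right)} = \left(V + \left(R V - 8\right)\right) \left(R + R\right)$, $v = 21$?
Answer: $16255080$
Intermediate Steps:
$T{\left(V,R \right)} = R \left(-8 + V + R V\right)$ ($T{\left(V,R \right)} = \frac{\left(V + \left(R V - 8\right)\right) \left(R + R\right)}{2} = \frac{\left(V + \left(-8 + R V\right)\right) 2 R}{2} = \frac{\left(-8 + V + R V\right) 2 R}{2} = \frac{2 R \left(-8 + V + R V\right)}{2} = R \left(-8 + V + R V\right)$)
$T{\left(v,27 \right)} 1038 = 27 \left(-8 + 21 + 27 \cdot 21\right) 1038 = 27 \left(-8 + 21 + 567\right) 1038 = 27 \cdot 580 \cdot 1038 = 15660 \cdot 1038 = 16255080$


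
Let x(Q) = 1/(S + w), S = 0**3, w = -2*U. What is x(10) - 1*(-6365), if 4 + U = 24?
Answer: 254599/40 ≈ 6365.0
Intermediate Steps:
U = 20 (U = -4 + 24 = 20)
w = -40 (w = -2*20 = -40)
S = 0
x(Q) = -1/40 (x(Q) = 1/(0 - 40) = 1/(-40) = -1/40)
x(10) - 1*(-6365) = -1/40 - 1*(-6365) = -1/40 + 6365 = 254599/40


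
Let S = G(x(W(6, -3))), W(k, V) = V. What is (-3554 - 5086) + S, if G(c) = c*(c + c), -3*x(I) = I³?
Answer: -8478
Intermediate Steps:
x(I) = -I³/3
G(c) = 2*c² (G(c) = c*(2*c) = 2*c²)
S = 162 (S = 2*(-⅓*(-3)³)² = 2*(-⅓*(-27))² = 2*9² = 2*81 = 162)
(-3554 - 5086) + S = (-3554 - 5086) + 162 = -8640 + 162 = -8478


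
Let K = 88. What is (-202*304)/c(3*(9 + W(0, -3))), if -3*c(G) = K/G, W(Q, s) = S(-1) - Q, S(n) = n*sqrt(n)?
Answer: 621756/11 - 69084*I/11 ≈ 56523.0 - 6280.4*I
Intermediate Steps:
S(n) = n**(3/2)
W(Q, s) = -I - Q (W(Q, s) = (-1)**(3/2) - Q = -I - Q)
c(G) = -88/(3*G)
(-202*304)/c(3*(9 + W(0, -3))) = (-202*304)/((-88*1/(3*(9 + (-I - 1*0)))/3)) = -(-621756/11 + 69084*I/11) = -61408*(-81/88 + 9*I/88) = 621756/11 - 69084*I/11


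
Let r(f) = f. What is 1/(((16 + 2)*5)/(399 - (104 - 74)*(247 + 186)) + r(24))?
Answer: 1399/33566 ≈ 0.041679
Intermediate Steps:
1/(((16 + 2)*5)/(399 - (104 - 74)*(247 + 186)) + r(24)) = 1/(((16 + 2)*5)/(399 - (104 - 74)*(247 + 186)) + 24) = 1/((18*5)/(399 - 30*433) + 24) = 1/(90/(399 - 1*12990) + 24) = 1/(90/(399 - 12990) + 24) = 1/(90/(-12591) + 24) = 1/(90*(-1/12591) + 24) = 1/(-10/1399 + 24) = 1/(33566/1399) = 1399/33566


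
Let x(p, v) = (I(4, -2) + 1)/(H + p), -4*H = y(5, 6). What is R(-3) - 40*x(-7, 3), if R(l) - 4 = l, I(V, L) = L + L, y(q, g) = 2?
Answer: -15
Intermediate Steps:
I(V, L) = 2*L
H = -½ (H = -¼*2 = -½ ≈ -0.50000)
R(l) = 4 + l
x(p, v) = -3/(-½ + p) (x(p, v) = (2*(-2) + 1)/(-½ + p) = (-4 + 1)/(-½ + p) = -3/(-½ + p))
R(-3) - 40*x(-7, 3) = (4 - 3) - (-240)/(-1 + 2*(-7)) = 1 - (-240)/(-1 - 14) = 1 - (-240)/(-15) = 1 - (-240)*(-1)/15 = 1 - 40*⅖ = 1 - 16 = -15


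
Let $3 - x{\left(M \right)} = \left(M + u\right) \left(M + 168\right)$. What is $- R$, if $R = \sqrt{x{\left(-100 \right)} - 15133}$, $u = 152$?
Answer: $- 3 i \sqrt{2074} \approx - 136.62 i$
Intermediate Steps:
$x{\left(M \right)} = 3 - \left(152 + M\right) \left(168 + M\right)$ ($x{\left(M \right)} = 3 - \left(M + 152\right) \left(M + 168\right) = 3 - \left(152 + M\right) \left(168 + M\right)$)
$R = 3 i \sqrt{2074}$ ($R = \sqrt{\left(-25533 - \left(-100\right)^{2} - -32000\right) - 15133} = \sqrt{\left(-25533 - 10000 + 32000\right) - 15133} = \sqrt{-3533 - 15133} = \sqrt{-18666} = 3 i \sqrt{2074} \approx 136.62 i$)
$- R = - 3 i \sqrt{2074}$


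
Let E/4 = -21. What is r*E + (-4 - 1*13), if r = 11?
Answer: -941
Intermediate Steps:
E = -84 (E = 4*(-21) = -84)
r*E + (-4 - 1*13) = 11*(-84) + (-4 - 1*13) = -924 + (-4 - 13) = -924 - 17 = -941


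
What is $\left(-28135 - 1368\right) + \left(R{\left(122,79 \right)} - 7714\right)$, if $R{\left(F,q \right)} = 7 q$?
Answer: $-36664$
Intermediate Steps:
$\left(-28135 - 1368\right) + \left(R{\left(122,79 \right)} - 7714\right) = \left(-28135 - 1368\right) + \left(7 \cdot 79 - 7714\right) = -29503 + \left(553 - 7714\right) = -29503 - 7161 = -36664$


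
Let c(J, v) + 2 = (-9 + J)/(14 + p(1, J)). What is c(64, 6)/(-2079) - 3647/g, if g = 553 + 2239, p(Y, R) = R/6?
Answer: -280561913/214769016 ≈ -1.3063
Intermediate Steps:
p(Y, R) = R/6 (p(Y, R) = R*(⅙) = R/6)
g = 2792
c(J, v) = -2 + (-9 + J)/(14 + J/6)
c(64, 6)/(-2079) - 3647/g = (2*(-111 + 2*64)/(84 + 64))/(-2079) - 3647/2792 = (2*(-111 + 128)/148)*(-1/2079) - 3647*1/2792 = (2*(1/148)*17)*(-1/2079) - 3647/2792 = (17/74)*(-1/2079) - 3647/2792 = -17/153846 - 3647/2792 = -280561913/214769016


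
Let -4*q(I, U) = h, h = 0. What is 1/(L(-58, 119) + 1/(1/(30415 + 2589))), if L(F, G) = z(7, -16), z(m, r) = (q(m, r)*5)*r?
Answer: 1/33004 ≈ 3.0299e-5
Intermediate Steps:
q(I, U) = 0 (q(I, U) = -¼*0 = 0)
z(m, r) = 0 (z(m, r) = (0*5)*r = 0*r = 0)
L(F, G) = 0
1/(L(-58, 119) + 1/(1/(30415 + 2589))) = 1/(0 + 1/(1/(30415 + 2589))) = 1/(0 + 1/(1/33004)) = 1/(0 + 33004) = 1/33004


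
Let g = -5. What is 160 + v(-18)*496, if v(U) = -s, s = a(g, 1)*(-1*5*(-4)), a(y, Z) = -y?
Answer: -49440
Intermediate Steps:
s = 100 (s = (-1*(-5))*(-1*5*(-4)) = 5*(-5*(-4)) = 5*20 = 100)
v(U) = -100 (v(U) = -1*100 = -100)
160 + v(-18)*496 = 160 - 100*496 = 160 - 49600 = -49440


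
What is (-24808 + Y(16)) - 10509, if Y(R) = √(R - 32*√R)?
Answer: -35317 + 4*I*√7 ≈ -35317.0 + 10.583*I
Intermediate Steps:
(-24808 + Y(16)) - 10509 = (-24808 + √(16 - 32*√16)) - 10509 = (-24808 + √(16 - 32*4)) - 10509 = (-24808 + √(16 - 128)) - 10509 = (-24808 + √(-112)) - 10509 = (-24808 + 4*I*√7) - 10509 = -35317 + 4*I*√7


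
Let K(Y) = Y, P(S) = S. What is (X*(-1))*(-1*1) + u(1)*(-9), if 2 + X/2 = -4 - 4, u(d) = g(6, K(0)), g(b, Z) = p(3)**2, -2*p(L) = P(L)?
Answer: -161/4 ≈ -40.250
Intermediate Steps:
p(L) = -L/2
g(b, Z) = 9/4 (g(b, Z) = (-1/2*3)**2 = (-3/2)**2 = 9/4)
u(d) = 9/4
X = -20 (X = -4 + 2*(-4 - 4) = -4 + 2*(-8) = -4 - 16 = -20)
(X*(-1))*(-1*1) + u(1)*(-9) = (-20*(-1))*(-1*1) + (9/4)*(-9) = 20*(-1) - 81/4 = -20 - 81/4 = -161/4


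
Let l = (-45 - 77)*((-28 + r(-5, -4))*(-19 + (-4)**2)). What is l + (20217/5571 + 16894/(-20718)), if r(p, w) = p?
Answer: -77428764164/6412221 ≈ -12075.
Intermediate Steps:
l = -12078 (l = (-45 - 77)*((-28 - 5)*(-19 + (-4)**2)) = -(-4026)*(-19 + 16) = -(-4026)*(-3) = -122*99 = -12078)
l + (20217/5571 + 16894/(-20718)) = -12078 + (20217/5571 + 16894/(-20718)) = -12078 + (20217*(1/5571) + 16894*(-1/20718)) = -12078 + (6739/1857 - 8447/10359) = -12078 + 18041074/6412221 = -77428764164/6412221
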